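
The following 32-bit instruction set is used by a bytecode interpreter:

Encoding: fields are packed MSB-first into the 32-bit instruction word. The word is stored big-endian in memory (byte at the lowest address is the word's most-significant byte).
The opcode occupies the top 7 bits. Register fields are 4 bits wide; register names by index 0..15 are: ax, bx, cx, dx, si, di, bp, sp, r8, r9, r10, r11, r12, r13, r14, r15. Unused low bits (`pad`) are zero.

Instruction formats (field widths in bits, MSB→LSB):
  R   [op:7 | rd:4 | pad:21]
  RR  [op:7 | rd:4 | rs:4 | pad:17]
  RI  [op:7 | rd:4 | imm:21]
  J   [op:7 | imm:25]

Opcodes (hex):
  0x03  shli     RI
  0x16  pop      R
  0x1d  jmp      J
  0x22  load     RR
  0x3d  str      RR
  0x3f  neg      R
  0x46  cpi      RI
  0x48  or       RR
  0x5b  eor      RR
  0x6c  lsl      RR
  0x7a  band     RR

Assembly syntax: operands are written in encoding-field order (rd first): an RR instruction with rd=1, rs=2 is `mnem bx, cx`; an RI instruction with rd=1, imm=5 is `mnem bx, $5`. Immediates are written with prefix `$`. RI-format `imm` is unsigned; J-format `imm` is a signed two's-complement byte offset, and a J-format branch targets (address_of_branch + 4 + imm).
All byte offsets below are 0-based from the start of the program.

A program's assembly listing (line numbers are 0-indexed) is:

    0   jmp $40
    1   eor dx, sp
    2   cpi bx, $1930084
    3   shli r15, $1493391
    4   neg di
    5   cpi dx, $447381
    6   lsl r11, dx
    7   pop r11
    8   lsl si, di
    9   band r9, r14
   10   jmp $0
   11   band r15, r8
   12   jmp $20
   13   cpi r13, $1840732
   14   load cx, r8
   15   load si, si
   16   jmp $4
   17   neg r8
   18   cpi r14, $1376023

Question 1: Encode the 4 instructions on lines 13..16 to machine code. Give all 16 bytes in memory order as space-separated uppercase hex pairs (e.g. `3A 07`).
8D BC 16 5C 44 50 00 00 44 88 00 00 3A 00 00 04

L13: cpi op=0x46:7|rd=13:4|imm=1840732:21 ⇒ 0x8dbc165c ⇒ big 8d bc 16 5c
L14: load op=0x22:7|rd=2:4|rs=8:4|pad=0:17 ⇒ 0x44500000 ⇒ big 44 50 00 00
L15: load op=0x22:7|rd=4:4|rs=4:4|pad=0:17 ⇒ 0x44880000 ⇒ big 44 88 00 00
L16: jmp op=0x1d:7|imm=4:25 ⇒ 0x3a000004 ⇒ big 3a 00 00 04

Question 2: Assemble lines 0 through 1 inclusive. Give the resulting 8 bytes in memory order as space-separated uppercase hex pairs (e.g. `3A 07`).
3A 00 00 28 B6 6E 00 00

L0: jmp op=0x1d:7|imm=40:25 ⇒ 0x3a000028 ⇒ big 3a 00 00 28
L1: eor op=0x5b:7|rd=3:4|rs=7:4|pad=0:17 ⇒ 0xb66e0000 ⇒ big b6 6e 00 00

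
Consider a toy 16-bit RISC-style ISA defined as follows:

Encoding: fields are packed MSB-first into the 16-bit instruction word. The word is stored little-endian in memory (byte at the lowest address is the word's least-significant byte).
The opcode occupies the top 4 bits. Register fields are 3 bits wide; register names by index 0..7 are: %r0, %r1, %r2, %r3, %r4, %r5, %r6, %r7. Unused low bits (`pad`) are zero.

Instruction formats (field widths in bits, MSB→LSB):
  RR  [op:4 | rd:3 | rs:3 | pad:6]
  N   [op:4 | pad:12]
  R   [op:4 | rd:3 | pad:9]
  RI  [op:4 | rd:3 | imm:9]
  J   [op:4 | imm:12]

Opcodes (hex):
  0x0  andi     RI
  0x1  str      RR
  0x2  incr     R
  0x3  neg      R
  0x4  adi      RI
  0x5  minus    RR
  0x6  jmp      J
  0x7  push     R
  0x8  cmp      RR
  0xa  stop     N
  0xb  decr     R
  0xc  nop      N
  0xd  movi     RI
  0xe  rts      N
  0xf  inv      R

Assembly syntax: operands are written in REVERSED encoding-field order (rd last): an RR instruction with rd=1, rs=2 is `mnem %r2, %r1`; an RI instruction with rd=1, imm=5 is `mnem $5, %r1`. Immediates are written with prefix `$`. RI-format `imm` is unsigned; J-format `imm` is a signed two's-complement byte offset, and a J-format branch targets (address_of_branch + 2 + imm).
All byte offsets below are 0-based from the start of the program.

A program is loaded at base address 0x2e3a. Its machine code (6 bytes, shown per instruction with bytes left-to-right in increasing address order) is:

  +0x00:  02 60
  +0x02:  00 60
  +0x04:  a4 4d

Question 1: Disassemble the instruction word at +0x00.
jmp $2

[00] 02 60 → 0x6002
  top 4b → 0x6 → jmp [J]
  imm@[11:0]=0x2 ⇒ $2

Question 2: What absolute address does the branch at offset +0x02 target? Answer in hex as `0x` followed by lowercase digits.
+0x02: 00 60 ⇒ word 0x6000 (little)
  top 4b → 0x6 → jmp [J]
  imm@[11:0]=0x0 ⇒ $0
  target = base 0x2e3a + off 0x02 + 2 + imm 0 = 0x2e3e

0x2e3e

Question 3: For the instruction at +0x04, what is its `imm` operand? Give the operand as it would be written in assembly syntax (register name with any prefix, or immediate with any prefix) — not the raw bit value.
$420

[04] a4 4d → 0x4da4
  op=0x4da4>>12=0x4 ⇒ adi (RI)
  [11:9] rd=6 = %r6
  [8:0] imm=420 = $420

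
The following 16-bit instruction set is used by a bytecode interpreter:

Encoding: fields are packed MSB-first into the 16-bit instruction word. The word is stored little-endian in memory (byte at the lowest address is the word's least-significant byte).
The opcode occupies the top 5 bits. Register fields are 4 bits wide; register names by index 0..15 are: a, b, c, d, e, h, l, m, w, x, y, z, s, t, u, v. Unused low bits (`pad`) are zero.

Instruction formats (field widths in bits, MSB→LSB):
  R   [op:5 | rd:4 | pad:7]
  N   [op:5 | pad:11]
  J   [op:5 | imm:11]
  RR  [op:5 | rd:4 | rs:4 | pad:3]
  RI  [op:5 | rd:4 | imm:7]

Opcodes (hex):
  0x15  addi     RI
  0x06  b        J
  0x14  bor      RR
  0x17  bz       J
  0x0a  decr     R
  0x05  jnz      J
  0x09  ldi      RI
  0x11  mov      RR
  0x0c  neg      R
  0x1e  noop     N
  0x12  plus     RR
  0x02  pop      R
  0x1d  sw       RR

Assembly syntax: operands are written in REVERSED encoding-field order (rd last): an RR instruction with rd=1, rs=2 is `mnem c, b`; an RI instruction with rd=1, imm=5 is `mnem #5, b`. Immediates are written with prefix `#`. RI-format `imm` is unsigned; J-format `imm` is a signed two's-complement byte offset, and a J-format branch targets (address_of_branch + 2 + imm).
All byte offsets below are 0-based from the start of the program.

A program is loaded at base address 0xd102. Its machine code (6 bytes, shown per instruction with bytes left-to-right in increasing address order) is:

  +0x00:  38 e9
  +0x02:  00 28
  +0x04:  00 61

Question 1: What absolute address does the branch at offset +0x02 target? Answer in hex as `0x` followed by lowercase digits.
@+02  little-endian(00 28) = 0x2800
  opcode bits[15:11]=0x5: jnz/J
  imm@[10:0]=0x0 ⇒ #0
  target = base 0xd102 + off 0x02 + 2 + imm 0 = 0xd106

0xd106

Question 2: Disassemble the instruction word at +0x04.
off 0x04: read 00 61 as little → 0x6100
  opcode bits[15:11]=0xc: neg/R
  rd: (w>>7)&0xf=0x2 → c

neg c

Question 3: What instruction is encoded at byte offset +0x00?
[00] 38 e9 → 0xe938
  opcode bits[15:11]=0x1d: sw/RR
  rd@[10:7]=0x2 ⇒ c
  rs@[6:3]=0x7 ⇒ m

sw m, c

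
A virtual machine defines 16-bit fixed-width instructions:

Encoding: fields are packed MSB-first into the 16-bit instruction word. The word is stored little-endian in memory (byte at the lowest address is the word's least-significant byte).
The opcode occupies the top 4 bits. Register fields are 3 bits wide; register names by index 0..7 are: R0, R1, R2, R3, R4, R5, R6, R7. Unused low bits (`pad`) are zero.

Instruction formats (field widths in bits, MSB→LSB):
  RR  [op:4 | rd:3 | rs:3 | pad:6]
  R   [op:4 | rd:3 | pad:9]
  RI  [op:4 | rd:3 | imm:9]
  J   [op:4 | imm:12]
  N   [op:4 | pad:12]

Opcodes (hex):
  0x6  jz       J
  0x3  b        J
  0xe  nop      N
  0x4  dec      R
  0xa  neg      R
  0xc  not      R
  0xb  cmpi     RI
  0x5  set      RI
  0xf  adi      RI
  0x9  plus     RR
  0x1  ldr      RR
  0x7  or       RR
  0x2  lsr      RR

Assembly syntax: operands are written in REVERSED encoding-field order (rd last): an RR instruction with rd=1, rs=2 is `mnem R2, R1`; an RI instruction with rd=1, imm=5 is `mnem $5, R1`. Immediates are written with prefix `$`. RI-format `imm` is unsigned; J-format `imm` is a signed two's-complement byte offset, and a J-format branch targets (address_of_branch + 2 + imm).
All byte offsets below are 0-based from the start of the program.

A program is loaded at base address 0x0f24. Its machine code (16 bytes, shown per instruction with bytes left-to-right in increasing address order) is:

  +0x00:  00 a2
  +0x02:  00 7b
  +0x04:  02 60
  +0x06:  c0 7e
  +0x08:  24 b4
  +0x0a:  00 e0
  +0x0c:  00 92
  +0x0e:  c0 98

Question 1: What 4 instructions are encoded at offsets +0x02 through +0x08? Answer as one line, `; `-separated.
or R4, R5; jz $2; or R3, R7; cmpi $36, R2

+0x02: 00 7b ⇒ word 0x7b00 (little)
  op=0x7b00>>12=0x7 ⇒ or (RR)
  rd@[11:9]=0x5 ⇒ R5
  rs@[8:6]=0x4 ⇒ R4
+0x04: 02 60 ⇒ word 0x6002 (little)
  op=0x6002>>12=0x6 ⇒ jz (J)
  imm@[11:0]=0x2 ⇒ $2
+0x06: c0 7e ⇒ word 0x7ec0 (little)
  op=0x7ec0>>12=0x7 ⇒ or (RR)
  rd@[11:9]=0x7 ⇒ R7
  rs@[8:6]=0x3 ⇒ R3
+0x08: 24 b4 ⇒ word 0xb424 (little)
  op=0xb424>>12=0xb ⇒ cmpi (RI)
  rd@[11:9]=0x2 ⇒ R2
  imm@[8:0]=0x24 ⇒ $36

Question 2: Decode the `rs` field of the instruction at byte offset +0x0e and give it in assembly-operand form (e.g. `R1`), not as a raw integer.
R3

[0e] c0 98 → 0x98c0
  op=0x98c0>>12=0x9 ⇒ plus (RR)
  rd: (w>>9)&0x7=0x4 → R4
  rs: (w>>6)&0x7=0x3 → R3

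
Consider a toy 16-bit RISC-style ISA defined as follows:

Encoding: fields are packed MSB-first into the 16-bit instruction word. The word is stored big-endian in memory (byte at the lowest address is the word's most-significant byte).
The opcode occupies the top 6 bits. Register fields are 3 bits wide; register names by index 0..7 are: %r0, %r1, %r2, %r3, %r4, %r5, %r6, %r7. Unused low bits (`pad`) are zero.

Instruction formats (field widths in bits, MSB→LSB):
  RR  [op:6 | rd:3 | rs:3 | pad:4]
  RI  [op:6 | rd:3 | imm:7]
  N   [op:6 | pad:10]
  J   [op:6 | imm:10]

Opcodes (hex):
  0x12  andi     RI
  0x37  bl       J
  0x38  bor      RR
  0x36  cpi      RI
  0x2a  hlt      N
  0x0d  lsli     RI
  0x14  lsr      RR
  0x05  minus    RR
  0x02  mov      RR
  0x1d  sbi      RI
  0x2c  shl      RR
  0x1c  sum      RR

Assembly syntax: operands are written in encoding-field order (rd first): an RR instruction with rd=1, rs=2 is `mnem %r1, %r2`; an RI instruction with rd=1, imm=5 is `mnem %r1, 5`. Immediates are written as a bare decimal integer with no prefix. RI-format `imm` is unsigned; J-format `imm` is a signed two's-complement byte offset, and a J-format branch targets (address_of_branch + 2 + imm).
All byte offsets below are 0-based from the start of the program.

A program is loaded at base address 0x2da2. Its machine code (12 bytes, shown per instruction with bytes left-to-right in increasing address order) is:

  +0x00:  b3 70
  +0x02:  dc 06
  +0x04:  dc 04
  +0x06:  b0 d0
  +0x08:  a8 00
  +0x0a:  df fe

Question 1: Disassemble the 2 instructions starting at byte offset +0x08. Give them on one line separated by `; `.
hlt; bl -2

off 0x08: read a8 00 as big → 0xa800
  op=0xa800>>10=0x2a ⇒ hlt (N)
off 0x0a: read df fe as big → 0xdffe
  op=0xdffe>>10=0x37 ⇒ bl (J)
  imm@[9:0]=0x3fe (s10→-2) ⇒ -2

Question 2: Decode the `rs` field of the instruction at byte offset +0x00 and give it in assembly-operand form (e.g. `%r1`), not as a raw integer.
+0x00: b3 70 ⇒ word 0xb370 (big)
  op=0xb370>>10=0x2c ⇒ shl (RR)
  rd: (w>>7)&0x7=0x6 → %r6
  rs: (w>>4)&0x7=0x7 → %r7

%r7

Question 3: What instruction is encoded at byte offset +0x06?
+0x06: b0 d0 ⇒ word 0xb0d0 (big)
  op=0xb0d0>>10=0x2c ⇒ shl (RR)
  rd@[9:7]=0x1 ⇒ %r1
  rs@[6:4]=0x5 ⇒ %r5

shl %r1, %r5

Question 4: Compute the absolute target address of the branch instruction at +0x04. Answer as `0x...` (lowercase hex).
0x2dac

+0x04: dc 04 ⇒ word 0xdc04 (big)
  top 6b → 0x37 → bl [J]
  imm@[9:0]=0x4 ⇒ 4
  target = base 0x2da2 + off 0x04 + 2 + imm 4 = 0x2dac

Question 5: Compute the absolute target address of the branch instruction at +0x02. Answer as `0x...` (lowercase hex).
[02] dc 06 → 0xdc06
  op=0xdc06>>10=0x37 ⇒ bl (J)
  [9:0] imm=6 = 6
  target = base 0x2da2 + off 0x02 + 2 + imm 6 = 0x2dac

0x2dac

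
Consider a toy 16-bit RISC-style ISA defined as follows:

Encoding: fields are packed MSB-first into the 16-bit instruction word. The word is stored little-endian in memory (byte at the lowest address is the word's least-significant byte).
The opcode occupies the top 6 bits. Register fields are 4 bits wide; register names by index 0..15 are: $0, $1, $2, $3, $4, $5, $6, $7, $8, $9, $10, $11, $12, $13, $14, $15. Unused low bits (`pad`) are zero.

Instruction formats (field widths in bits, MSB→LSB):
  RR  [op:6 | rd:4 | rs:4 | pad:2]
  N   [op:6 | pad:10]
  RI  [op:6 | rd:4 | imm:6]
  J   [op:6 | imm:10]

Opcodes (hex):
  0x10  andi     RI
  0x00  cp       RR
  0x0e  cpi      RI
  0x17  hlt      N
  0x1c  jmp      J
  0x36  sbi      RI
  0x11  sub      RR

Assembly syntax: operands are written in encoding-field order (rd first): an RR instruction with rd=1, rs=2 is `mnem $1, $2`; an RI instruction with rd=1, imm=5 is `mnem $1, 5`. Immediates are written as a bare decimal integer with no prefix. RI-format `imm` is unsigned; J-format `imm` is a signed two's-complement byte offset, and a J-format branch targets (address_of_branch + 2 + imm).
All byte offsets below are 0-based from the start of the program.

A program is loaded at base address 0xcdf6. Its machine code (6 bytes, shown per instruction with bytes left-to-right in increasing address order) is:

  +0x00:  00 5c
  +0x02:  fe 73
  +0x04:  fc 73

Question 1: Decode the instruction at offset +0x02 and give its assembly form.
jmp -2

[02] fe 73 → 0x73fe
  op=0x73fe>>10=0x1c ⇒ jmp (J)
  imm: (w>>0)&0x3ff=0x3fe (s10→-2) → -2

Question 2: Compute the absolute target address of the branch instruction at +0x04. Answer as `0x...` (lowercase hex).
0xcdf8

off 0x04: read fc 73 as little → 0x73fc
  op=0x73fc>>10=0x1c ⇒ jmp (J)
  imm@[9:0]=0x3fc (s10→-4) ⇒ -4
  target = base 0xcdf6 + off 0x04 + 2 + imm -4 = 0xcdf8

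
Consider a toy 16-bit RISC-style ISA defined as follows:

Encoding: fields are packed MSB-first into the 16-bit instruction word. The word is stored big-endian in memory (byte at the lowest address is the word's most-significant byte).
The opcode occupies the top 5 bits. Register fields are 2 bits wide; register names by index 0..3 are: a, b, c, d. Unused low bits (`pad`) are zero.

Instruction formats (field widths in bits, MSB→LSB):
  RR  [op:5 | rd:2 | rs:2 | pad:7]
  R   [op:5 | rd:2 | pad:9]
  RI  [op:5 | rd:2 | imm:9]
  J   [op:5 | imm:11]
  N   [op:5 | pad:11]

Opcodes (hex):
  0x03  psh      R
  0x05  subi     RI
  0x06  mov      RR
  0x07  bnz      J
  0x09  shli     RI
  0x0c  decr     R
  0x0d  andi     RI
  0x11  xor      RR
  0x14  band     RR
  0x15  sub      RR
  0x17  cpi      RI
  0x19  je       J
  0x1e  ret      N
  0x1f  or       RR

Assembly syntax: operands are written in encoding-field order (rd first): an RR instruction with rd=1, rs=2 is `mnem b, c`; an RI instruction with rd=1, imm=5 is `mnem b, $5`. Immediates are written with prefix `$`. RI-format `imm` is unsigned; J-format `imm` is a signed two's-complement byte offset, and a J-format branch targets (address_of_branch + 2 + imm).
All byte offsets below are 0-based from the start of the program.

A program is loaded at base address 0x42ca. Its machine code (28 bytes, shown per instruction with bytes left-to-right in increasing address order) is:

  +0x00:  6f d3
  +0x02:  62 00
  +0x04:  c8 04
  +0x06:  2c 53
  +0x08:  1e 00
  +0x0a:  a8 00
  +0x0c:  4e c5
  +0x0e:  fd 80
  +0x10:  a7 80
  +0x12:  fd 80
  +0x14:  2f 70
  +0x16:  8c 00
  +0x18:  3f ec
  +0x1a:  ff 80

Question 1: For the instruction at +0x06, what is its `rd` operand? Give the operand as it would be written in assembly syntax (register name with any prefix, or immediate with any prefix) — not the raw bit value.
@+06  big-endian(2c 53) = 0x2c53
  top 5b → 0x5 → subi [RI]
  [10:9] rd=2 = c
  [8:0] imm=83 = $83

c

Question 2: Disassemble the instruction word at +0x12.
off 0x12: read fd 80 as big → 0xfd80
  op=0xfd80>>11=0x1f ⇒ or (RR)
  rd@[10:9]=0x2 ⇒ c
  rs@[8:7]=0x3 ⇒ d

or c, d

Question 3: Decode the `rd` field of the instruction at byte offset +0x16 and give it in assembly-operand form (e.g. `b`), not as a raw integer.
c

[16] 8c 00 → 0x8c00
  top 5b → 0x11 → xor [RR]
  [10:9] rd=2 = c
  [8:7] rs=0 = a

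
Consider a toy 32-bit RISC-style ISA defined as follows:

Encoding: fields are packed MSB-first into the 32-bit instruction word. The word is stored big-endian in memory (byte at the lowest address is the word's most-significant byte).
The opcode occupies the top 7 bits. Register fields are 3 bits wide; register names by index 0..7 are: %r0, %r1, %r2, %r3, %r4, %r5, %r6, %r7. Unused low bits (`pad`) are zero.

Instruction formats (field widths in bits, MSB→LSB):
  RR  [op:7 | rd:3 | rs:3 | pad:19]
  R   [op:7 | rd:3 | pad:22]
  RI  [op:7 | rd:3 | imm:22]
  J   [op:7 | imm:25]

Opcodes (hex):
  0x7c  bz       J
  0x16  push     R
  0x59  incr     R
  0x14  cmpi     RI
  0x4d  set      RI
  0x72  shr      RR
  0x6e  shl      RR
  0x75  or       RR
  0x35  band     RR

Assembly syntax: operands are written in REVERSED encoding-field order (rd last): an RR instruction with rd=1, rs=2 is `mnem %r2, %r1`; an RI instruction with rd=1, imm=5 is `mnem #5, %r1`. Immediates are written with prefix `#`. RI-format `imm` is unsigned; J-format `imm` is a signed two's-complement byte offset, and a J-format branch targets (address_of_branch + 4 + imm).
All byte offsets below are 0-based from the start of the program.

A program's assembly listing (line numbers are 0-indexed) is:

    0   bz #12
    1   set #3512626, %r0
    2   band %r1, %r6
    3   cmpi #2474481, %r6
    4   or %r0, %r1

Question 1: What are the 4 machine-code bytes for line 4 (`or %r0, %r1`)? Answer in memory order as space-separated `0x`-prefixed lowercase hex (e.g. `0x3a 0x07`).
0xea 0x40 0x00 0x00

L4: or op=0x75:7|rd=1:3|rs=0:3|pad=0:19 ⇒ 0xea400000 ⇒ big ea 40 00 00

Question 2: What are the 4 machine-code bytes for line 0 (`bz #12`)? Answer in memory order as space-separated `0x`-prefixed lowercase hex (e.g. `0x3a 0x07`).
0xf8 0x00 0x00 0x0c

L0: bz op=0x7c:7|imm=12:25 ⇒ 0xf800000c ⇒ big f8 00 00 0c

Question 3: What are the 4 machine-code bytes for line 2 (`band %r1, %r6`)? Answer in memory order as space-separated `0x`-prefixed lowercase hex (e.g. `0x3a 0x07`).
line 2 (band): pack op=0x35:7|rd=6:3|rs=1:3|pad=0:19 = 0x6b880000; big→ 6b 88 00 00

0x6b 0x88 0x00 0x00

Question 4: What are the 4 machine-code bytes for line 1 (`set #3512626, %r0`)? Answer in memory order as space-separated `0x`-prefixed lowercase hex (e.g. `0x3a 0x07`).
L1: set op=0x4d:7|rd=0:3|imm=3512626:22 ⇒ 0x9a359932 ⇒ big 9a 35 99 32

0x9a 0x35 0x99 0x32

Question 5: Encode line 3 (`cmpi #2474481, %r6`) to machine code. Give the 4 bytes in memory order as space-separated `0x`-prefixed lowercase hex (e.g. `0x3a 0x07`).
L3: cmpi op=0x14:7|rd=6:3|imm=2474481:22 ⇒ 0x29a5c1f1 ⇒ big 29 a5 c1 f1

0x29 0xa5 0xc1 0xf1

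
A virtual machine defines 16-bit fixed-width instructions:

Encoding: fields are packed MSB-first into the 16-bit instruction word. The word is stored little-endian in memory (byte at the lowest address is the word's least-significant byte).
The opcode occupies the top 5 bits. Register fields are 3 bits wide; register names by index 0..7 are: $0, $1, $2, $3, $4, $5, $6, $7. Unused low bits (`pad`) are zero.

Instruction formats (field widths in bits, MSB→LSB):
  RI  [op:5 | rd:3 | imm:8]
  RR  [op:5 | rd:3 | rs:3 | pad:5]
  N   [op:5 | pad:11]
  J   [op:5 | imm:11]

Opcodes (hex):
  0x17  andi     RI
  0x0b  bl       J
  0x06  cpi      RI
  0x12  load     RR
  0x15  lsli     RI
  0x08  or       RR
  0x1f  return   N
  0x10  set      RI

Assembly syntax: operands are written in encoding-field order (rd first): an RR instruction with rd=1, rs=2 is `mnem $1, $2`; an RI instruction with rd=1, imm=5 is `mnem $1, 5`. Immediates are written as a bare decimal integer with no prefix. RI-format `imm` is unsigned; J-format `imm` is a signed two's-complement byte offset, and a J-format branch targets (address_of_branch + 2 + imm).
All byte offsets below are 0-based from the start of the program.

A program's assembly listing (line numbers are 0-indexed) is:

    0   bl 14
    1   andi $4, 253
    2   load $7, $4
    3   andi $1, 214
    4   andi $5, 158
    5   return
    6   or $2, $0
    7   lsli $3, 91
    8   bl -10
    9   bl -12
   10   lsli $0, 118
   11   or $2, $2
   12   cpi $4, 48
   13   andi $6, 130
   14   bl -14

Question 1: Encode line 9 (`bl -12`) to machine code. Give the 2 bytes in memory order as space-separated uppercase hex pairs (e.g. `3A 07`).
L9: bl op=0xb:5|imm=-12:11 ⇒ 0x5ff4 ⇒ little f4 5f

F4 5F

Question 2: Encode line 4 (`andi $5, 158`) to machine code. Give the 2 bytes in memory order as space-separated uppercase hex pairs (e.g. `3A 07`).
9E BD

4. andi fields op=0x17:5|rd=5:3|imm=158:8 → word bd9eh → 9e bd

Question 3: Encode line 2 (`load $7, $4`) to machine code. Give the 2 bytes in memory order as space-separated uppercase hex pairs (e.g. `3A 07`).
80 97

L2: load op=0x12:5|rd=7:3|rs=4:3|pad=0:5 ⇒ 0x9780 ⇒ little 80 97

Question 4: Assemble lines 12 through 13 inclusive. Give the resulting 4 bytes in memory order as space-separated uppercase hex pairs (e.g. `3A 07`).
30 34 82 BE

12. cpi fields op=0x6:5|rd=4:3|imm=48:8 → word 3430h → 30 34
13. andi fields op=0x17:5|rd=6:3|imm=130:8 → word be82h → 82 be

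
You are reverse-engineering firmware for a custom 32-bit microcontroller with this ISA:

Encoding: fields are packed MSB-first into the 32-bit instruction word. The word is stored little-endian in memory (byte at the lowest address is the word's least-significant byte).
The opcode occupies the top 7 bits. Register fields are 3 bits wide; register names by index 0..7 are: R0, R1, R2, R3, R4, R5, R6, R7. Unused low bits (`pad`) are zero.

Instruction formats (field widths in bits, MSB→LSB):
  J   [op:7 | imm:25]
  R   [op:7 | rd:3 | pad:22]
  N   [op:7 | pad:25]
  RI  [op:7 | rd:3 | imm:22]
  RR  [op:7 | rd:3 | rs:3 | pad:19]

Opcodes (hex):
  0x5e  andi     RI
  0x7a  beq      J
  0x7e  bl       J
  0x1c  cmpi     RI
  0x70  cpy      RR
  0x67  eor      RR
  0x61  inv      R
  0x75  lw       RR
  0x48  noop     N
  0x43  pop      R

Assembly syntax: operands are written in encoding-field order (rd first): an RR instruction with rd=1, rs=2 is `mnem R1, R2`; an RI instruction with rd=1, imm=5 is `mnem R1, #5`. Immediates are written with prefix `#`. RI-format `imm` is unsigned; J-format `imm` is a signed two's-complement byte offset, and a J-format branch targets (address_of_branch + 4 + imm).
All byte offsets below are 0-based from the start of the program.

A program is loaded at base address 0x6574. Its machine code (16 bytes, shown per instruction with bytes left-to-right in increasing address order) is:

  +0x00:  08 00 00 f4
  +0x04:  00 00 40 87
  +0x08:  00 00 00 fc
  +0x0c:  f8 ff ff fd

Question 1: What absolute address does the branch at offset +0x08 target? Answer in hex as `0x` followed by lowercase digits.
0x6580

+0x08: 00 00 00 fc ⇒ word 0xfc000000 (little)
  top 7b → 0x7e → bl [J]
  imm@[24:0]=0x0 ⇒ #0
  target = base 0x6574 + off 0x08 + 4 + imm 0 = 0x6580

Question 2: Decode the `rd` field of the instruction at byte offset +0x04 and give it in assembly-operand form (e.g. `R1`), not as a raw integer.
R5

+0x04: 00 00 40 87 ⇒ word 0x87400000 (little)
  op=0x87400000>>25=0x43 ⇒ pop (R)
  rd@[24:22]=0x5 ⇒ R5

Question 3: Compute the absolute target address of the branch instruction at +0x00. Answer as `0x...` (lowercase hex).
0x6580

@+00  little-endian(08 00 00 f4) = 0xf4000008
  op=0xf4000008>>25=0x7a ⇒ beq (J)
  [24:0] imm=8 = #8
  target = base 0x6574 + off 0x00 + 4 + imm 8 = 0x6580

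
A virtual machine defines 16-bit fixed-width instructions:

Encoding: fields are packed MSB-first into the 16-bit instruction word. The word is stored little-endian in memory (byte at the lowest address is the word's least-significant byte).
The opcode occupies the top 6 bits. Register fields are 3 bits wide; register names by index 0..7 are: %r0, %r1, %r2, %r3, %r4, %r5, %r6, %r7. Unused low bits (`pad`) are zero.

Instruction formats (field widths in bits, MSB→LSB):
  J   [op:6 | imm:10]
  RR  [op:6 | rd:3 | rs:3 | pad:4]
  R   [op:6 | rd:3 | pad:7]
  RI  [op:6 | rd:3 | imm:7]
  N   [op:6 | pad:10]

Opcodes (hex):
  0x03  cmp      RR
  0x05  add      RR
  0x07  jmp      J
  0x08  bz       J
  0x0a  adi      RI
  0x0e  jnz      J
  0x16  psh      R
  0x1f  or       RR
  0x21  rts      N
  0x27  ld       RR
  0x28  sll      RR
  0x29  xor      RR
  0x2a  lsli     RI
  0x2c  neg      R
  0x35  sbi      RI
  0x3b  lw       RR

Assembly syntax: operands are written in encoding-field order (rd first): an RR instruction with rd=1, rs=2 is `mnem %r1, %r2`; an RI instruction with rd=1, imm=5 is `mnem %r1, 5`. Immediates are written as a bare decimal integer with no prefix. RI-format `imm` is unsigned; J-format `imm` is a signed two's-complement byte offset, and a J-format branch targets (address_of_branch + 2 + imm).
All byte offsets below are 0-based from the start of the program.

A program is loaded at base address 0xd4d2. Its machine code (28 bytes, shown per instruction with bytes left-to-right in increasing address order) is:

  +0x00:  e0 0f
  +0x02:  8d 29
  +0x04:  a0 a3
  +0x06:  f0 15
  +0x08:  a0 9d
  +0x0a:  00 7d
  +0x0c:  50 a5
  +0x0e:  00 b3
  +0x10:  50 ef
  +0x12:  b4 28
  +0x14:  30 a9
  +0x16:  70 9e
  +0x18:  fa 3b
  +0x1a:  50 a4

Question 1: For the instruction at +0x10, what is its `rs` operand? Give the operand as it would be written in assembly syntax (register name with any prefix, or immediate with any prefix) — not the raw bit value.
%r5

@+10  little-endian(50 ef) = 0xef50
  top 6b → 0x3b → lw [RR]
  rd@[9:7]=0x6 ⇒ %r6
  rs@[6:4]=0x5 ⇒ %r5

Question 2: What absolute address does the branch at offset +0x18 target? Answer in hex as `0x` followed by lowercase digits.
0xd4e6

+0x18: fa 3b ⇒ word 0x3bfa (little)
  opcode bits[15:10]=0xe: jnz/J
  imm: (w>>0)&0x3ff=0x3fa (s10→-6) → -6
  target = base 0xd4d2 + off 0x18 + 2 + imm -6 = 0xd4e6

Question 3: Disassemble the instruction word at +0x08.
ld %r3, %r2

off 0x08: read a0 9d as little → 0x9da0
  op=0x9da0>>10=0x27 ⇒ ld (RR)
  rd: (w>>7)&0x7=0x3 → %r3
  rs: (w>>4)&0x7=0x2 → %r2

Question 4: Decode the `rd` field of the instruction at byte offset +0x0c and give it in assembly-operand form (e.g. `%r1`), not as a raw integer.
%r2

[0c] 50 a5 → 0xa550
  top 6b → 0x29 → xor [RR]
  [9:7] rd=2 = %r2
  [6:4] rs=5 = %r5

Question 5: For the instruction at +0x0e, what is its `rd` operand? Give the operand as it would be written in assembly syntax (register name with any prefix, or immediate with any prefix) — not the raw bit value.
%r6

@+0e  little-endian(00 b3) = 0xb300
  op=0xb300>>10=0x2c ⇒ neg (R)
  rd@[9:7]=0x6 ⇒ %r6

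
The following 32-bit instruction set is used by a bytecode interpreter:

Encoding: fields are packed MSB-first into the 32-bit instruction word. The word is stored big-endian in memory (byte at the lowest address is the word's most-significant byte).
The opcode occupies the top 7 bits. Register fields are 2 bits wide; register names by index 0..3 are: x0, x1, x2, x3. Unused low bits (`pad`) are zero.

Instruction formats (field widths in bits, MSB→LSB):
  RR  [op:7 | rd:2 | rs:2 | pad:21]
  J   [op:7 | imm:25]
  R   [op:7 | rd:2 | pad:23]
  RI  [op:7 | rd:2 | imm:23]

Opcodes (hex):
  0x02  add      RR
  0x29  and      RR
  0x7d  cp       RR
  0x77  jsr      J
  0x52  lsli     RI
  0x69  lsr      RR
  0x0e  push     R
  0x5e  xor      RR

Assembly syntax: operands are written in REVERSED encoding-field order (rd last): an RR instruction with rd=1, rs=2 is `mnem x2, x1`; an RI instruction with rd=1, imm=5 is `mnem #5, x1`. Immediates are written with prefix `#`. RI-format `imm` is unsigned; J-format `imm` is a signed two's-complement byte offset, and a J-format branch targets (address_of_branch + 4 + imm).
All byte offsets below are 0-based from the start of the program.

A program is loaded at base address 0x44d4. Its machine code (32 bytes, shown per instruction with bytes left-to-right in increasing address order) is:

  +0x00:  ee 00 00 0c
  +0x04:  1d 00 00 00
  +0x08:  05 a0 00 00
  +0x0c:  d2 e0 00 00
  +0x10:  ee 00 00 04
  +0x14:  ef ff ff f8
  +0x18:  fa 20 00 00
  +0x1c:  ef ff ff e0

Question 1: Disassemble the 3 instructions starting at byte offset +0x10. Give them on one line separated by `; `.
+0x10: ee 00 00 04 ⇒ word 0xee000004 (big)
  op=0xee000004>>25=0x77 ⇒ jsr (J)
  [24:0] imm=4 = #4
+0x14: ef ff ff f8 ⇒ word 0xeffffff8 (big)
  op=0xeffffff8>>25=0x77 ⇒ jsr (J)
  [24:0] imm=33554424 (s25→-8) = #-8
+0x18: fa 20 00 00 ⇒ word 0xfa200000 (big)
  op=0xfa200000>>25=0x7d ⇒ cp (RR)
  [24:23] rd=0 = x0
  [22:21] rs=1 = x1

jsr #4; jsr #-8; cp x1, x0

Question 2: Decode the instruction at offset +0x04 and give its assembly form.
off 0x04: read 1d 00 00 00 as big → 0x1d000000
  op=0x1d000000>>25=0xe ⇒ push (R)
  rd@[24:23]=0x2 ⇒ x2

push x2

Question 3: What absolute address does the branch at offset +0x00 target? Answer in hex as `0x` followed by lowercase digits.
0x44e4

off 0x00: read ee 00 00 0c as big → 0xee00000c
  top 7b → 0x77 → jsr [J]
  imm@[24:0]=0xc ⇒ #12
  target = base 0x44d4 + off 0x00 + 4 + imm 12 = 0x44e4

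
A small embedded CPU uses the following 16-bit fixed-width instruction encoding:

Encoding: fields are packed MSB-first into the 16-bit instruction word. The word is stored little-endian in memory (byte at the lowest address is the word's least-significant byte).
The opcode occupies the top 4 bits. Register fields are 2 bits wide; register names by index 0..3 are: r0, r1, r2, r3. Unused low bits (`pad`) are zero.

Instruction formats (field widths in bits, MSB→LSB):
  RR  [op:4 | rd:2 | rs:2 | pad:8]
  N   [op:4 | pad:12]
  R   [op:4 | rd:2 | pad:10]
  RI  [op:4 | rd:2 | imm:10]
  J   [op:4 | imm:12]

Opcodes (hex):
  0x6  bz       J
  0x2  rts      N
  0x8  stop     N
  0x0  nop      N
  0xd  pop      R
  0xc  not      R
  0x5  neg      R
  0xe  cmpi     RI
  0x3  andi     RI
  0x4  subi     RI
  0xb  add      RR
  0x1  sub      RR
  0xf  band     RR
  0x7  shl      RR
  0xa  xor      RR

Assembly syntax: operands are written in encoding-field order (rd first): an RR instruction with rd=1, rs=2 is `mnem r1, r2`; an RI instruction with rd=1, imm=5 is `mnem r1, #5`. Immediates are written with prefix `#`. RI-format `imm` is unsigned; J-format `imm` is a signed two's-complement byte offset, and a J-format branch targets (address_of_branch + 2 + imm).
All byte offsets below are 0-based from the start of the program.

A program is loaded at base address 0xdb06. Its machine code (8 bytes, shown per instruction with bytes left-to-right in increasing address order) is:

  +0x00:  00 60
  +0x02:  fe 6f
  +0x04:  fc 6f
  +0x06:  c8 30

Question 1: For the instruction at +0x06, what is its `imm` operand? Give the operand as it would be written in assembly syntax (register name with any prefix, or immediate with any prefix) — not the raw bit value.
@+06  little-endian(c8 30) = 0x30c8
  opcode bits[15:12]=0x3: andi/RI
  rd@[11:10]=0x0 ⇒ r0
  imm@[9:0]=0xc8 ⇒ #200

#200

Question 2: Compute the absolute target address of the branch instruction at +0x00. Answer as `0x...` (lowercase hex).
0xdb08

+0x00: 00 60 ⇒ word 0x6000 (little)
  opcode bits[15:12]=0x6: bz/J
  imm@[11:0]=0x0 ⇒ #0
  target = base 0xdb06 + off 0x00 + 2 + imm 0 = 0xdb08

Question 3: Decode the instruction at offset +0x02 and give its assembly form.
[02] fe 6f → 0x6ffe
  op=0x6ffe>>12=0x6 ⇒ bz (J)
  imm@[11:0]=0xffe (s12→-2) ⇒ #-2

bz #-2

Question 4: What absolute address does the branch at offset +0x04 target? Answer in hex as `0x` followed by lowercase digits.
0xdb08

[04] fc 6f → 0x6ffc
  op=0x6ffc>>12=0x6 ⇒ bz (J)
  imm@[11:0]=0xffc (s12→-4) ⇒ #-4
  target = base 0xdb06 + off 0x04 + 2 + imm -4 = 0xdb08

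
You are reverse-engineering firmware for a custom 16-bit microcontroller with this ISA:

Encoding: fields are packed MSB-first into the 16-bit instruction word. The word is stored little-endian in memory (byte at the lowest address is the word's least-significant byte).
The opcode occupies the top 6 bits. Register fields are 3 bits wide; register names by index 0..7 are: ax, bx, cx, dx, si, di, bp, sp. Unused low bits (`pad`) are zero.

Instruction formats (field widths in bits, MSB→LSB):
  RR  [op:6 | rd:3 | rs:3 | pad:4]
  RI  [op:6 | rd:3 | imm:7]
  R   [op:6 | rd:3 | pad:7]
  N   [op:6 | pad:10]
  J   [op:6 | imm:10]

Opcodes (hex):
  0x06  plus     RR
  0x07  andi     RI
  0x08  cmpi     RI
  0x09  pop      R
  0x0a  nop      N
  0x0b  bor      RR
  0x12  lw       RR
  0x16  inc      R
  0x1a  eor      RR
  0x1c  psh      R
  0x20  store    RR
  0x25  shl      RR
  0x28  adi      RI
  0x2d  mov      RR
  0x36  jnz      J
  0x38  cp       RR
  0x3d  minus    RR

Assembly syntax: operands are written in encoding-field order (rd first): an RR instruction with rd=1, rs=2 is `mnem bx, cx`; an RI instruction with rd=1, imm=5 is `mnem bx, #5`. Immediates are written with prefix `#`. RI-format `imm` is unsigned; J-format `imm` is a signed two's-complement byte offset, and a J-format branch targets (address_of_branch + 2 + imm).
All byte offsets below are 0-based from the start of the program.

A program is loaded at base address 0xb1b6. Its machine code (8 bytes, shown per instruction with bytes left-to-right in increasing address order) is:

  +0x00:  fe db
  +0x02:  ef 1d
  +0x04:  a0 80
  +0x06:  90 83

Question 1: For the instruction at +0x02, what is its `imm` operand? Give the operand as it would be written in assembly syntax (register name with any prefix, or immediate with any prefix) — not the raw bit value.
#111

@+02  little-endian(ef 1d) = 0x1def
  opcode bits[15:10]=0x7: andi/RI
  rd@[9:7]=0x3 ⇒ dx
  imm@[6:0]=0x6f ⇒ #111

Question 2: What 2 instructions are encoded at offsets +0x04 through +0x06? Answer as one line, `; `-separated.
store bx, cx; store sp, bx

@+04  little-endian(a0 80) = 0x80a0
  top 6b → 0x20 → store [RR]
  rd: (w>>7)&0x7=0x1 → bx
  rs: (w>>4)&0x7=0x2 → cx
@+06  little-endian(90 83) = 0x8390
  top 6b → 0x20 → store [RR]
  rd: (w>>7)&0x7=0x7 → sp
  rs: (w>>4)&0x7=0x1 → bx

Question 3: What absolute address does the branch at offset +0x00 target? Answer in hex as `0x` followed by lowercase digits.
0xb1b6

off 0x00: read fe db as little → 0xdbfe
  opcode bits[15:10]=0x36: jnz/J
  imm: (w>>0)&0x3ff=0x3fe (s10→-2) → #-2
  target = base 0xb1b6 + off 0x00 + 2 + imm -2 = 0xb1b6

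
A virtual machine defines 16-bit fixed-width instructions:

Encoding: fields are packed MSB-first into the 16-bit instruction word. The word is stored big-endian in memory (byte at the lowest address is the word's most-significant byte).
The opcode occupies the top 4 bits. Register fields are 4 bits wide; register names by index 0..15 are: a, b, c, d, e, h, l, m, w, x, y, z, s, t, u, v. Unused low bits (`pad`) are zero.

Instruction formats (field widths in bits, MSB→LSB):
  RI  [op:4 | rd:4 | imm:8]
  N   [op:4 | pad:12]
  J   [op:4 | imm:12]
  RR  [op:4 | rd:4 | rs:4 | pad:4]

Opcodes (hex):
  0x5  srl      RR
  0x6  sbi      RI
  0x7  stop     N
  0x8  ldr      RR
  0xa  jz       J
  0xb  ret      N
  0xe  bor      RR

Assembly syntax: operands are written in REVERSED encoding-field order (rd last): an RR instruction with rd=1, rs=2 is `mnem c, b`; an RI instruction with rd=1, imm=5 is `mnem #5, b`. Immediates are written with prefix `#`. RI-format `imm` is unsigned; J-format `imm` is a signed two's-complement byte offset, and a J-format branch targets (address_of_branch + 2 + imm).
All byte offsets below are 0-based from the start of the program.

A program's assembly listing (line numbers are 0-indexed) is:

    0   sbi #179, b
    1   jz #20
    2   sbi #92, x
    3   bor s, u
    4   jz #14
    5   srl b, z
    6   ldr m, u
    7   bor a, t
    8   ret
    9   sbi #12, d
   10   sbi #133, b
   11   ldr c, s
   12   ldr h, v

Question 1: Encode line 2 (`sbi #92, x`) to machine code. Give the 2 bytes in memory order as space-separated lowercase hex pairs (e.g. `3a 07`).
69 5c

L2: sbi op=0x6:4|rd=9:4|imm=92:8 ⇒ 0x695c ⇒ big 69 5c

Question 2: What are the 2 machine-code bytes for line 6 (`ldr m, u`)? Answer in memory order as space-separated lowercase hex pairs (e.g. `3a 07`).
6. ldr fields op=0x8:4|rd=14:4|rs=7:4|pad=0:4 → word 8e70h → 8e 70

8e 70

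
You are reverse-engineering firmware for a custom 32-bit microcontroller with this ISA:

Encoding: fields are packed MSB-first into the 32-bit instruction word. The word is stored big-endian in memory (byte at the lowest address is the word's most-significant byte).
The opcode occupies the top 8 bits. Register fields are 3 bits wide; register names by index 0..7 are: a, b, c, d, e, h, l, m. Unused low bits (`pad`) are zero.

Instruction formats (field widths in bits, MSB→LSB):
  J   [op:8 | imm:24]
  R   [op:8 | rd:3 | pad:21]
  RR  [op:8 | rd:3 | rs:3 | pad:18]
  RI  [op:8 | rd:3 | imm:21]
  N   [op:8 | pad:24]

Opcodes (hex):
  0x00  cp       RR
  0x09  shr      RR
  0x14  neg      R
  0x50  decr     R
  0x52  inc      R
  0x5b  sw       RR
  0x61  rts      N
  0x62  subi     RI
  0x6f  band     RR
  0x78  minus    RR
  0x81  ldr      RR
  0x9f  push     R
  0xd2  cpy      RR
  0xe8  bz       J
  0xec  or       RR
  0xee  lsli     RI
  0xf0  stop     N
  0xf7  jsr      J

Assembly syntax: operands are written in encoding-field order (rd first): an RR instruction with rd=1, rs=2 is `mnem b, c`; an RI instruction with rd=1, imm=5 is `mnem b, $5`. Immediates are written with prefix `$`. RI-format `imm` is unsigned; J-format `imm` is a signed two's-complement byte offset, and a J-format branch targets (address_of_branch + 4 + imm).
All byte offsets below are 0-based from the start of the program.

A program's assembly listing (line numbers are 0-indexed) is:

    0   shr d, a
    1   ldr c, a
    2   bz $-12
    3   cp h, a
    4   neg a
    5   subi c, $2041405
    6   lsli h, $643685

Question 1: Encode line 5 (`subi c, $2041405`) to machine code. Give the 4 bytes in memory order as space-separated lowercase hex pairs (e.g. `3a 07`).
L5: subi op=0x62:8|rd=2:3|imm=2041405:21 ⇒ 0x625f263d ⇒ big 62 5f 26 3d

62 5f 26 3d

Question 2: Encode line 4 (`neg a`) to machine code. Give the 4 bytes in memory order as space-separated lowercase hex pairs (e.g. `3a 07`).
4. neg fields op=0x14:8|rd=0:3|pad=0:21 → word 14000000h → 14 00 00 00

14 00 00 00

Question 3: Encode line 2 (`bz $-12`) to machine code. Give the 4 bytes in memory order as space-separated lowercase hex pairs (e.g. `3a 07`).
e8 ff ff f4

line 2 (bz): pack op=0xe8:8|imm=-12:24 = 0xe8fffff4; big→ e8 ff ff f4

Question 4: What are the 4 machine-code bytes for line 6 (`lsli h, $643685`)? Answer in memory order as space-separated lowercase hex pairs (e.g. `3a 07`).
6. lsli fields op=0xee:8|rd=5:3|imm=643685:21 → word eea9d265h → ee a9 d2 65

ee a9 d2 65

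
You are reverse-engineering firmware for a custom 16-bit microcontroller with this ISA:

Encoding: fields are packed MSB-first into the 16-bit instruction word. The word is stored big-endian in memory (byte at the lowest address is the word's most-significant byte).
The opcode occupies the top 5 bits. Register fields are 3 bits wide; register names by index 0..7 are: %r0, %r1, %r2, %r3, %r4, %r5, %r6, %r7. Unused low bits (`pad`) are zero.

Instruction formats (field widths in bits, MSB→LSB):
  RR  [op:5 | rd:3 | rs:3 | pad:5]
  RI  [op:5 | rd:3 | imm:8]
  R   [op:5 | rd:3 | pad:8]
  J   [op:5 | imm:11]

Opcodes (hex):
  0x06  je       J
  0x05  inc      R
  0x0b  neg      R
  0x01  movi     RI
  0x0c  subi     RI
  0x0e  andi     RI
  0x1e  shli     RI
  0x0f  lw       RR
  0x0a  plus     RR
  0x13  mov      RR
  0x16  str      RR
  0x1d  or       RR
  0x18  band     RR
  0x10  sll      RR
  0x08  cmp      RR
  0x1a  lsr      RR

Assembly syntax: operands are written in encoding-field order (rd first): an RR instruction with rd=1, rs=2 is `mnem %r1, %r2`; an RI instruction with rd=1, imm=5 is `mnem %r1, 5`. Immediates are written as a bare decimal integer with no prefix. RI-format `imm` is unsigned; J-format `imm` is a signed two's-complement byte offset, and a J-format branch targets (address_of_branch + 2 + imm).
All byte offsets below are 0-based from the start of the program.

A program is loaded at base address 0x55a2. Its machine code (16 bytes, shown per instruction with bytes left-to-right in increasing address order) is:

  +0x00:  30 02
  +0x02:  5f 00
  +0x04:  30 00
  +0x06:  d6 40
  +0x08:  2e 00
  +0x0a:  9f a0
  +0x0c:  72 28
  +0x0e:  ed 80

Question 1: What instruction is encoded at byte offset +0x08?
inc %r6

off 0x08: read 2e 00 as big → 0x2e00
  top 5b → 0x5 → inc [R]
  [10:8] rd=6 = %r6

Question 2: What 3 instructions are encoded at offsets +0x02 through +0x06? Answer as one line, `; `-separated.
off 0x02: read 5f 00 as big → 0x5f00
  top 5b → 0xb → neg [R]
  rd@[10:8]=0x7 ⇒ %r7
off 0x04: read 30 00 as big → 0x3000
  top 5b → 0x6 → je [J]
  imm@[10:0]=0x0 ⇒ 0
off 0x06: read d6 40 as big → 0xd640
  top 5b → 0x1a → lsr [RR]
  rd@[10:8]=0x6 ⇒ %r6
  rs@[7:5]=0x2 ⇒ %r2

neg %r7; je 0; lsr %r6, %r2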